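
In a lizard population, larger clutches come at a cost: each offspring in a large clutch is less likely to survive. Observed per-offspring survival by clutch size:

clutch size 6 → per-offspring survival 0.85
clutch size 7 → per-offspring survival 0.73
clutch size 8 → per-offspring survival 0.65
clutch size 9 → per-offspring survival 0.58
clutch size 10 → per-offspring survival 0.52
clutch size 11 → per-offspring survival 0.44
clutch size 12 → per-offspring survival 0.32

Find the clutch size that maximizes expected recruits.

Expected recruits = c × s(c):
  c=6: 6 × 0.85 = 5.100
  c=7: 7 × 0.73 = 5.110
  c=8: 8 × 0.65 = 5.200
  c=9: 9 × 0.58 = 5.220
  c=10: 10 × 0.52 = 5.200
  c=11: 11 × 0.44 = 4.840
  c=12: 12 × 0.32 = 3.840
Maximum at c = 9 (5.220 recruits).

9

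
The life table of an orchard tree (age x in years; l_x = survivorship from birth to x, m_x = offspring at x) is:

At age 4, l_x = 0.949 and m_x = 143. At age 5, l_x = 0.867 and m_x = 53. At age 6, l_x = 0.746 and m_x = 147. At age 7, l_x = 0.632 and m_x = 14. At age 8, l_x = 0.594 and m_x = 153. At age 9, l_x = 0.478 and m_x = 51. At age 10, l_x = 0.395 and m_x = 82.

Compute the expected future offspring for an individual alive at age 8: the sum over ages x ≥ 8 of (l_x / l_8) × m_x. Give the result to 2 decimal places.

248.57

l_8 = 0.594. Conditional survival from age 8 to x is l_x / l_8.
  x=8: (0.594/0.594) × 153 = 153.0000
  x=9: (0.478/0.594) × 51 = 41.0404
  x=10: (0.395/0.594) × 82 = 54.5286
Sum = 153.0000 + 41.0404 + 54.5286 = 248.5690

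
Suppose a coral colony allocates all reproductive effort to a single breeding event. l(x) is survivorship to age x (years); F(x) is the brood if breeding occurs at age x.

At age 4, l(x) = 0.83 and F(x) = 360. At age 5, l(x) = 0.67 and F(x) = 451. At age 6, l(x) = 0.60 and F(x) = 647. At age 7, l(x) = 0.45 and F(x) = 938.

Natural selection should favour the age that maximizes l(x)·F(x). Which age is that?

7

Expected offspring if breeding at age x = l(x) × F(x):
  age 4: 0.83 × 360 = 298.800
  age 5: 0.67 × 451 = 302.170
  age 6: 0.60 × 647 = 388.200
  age 7: 0.45 × 938 = 422.100
Maximum at age 7 (422.100).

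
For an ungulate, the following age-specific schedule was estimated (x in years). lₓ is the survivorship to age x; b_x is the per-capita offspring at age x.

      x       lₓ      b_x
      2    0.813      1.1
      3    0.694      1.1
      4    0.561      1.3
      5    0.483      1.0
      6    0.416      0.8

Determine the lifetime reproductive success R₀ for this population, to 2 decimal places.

R₀ = Σ lₓ b_x:
  age 2: 0.813 × 1.1 = 0.8943
  age 3: 0.694 × 1.1 = 0.7634
  age 4: 0.561 × 1.3 = 0.7293
  age 5: 0.483 × 1.0 = 0.4830
  age 6: 0.416 × 0.8 = 0.3328
R₀ = 0.8943 + 0.7634 + 0.7293 + 0.4830 + 0.3328 = 3.2028

3.20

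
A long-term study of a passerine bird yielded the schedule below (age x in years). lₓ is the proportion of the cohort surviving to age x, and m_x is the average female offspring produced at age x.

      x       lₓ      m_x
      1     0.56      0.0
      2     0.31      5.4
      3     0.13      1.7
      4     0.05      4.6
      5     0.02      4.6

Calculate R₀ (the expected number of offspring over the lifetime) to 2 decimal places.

2.22

R₀ = Σ lₓ m_x:
  age 1: 0.56 × 0.0 = 0.0000
  age 2: 0.31 × 5.4 = 1.6740
  age 3: 0.13 × 1.7 = 0.2210
  age 4: 0.05 × 4.6 = 0.2300
  age 5: 0.02 × 4.6 = 0.0920
R₀ = 0.0000 + 1.6740 + 0.2210 + 0.2300 + 0.0920 = 2.2170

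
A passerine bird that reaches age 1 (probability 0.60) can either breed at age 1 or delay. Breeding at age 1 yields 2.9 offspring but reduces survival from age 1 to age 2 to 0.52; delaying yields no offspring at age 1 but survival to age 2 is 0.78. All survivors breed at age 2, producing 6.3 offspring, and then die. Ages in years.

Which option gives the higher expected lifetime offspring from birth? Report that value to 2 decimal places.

breed at age 1: R₀ = 0.60 × (2.9 + 0.52 × 6.3) = 0.60 × 6.1760 = 3.7056
delay to age 2: R₀ = 0.60 × (0.78 × 6.3) = 0.60 × 4.9140 = 2.9484
Higher: breed at age 1 (3.7056).

3.71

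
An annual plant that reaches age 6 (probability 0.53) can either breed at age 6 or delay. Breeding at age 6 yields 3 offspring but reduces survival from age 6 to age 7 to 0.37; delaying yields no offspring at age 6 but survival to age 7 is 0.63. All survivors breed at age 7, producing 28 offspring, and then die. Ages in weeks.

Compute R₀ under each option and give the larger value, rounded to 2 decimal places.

breed at age 6: R₀ = 0.53 × (3 + 0.37 × 28) = 0.53 × 13.3600 = 7.0808
delay to age 7: R₀ = 0.53 × (0.63 × 28) = 0.53 × 17.6400 = 9.3492
Higher: delay to age 7 (9.3492).

9.35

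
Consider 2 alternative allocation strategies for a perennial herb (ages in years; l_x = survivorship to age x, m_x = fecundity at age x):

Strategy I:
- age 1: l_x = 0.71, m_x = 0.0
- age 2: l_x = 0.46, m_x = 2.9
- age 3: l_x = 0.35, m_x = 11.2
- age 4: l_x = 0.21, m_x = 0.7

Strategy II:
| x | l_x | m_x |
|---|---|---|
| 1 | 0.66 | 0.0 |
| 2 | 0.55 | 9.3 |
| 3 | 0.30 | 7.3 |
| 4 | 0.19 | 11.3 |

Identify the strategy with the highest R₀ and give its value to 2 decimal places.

Strategy I: R₀ = 0.71×0.0 + 0.46×2.9 + 0.35×11.2 + 0.21×0.7 = 5.4010
Strategy II: R₀ = 0.66×0.0 + 0.55×9.3 + 0.30×7.3 + 0.19×11.3 = 9.4520
Highest R₀: strategy II with 9.4520.

9.45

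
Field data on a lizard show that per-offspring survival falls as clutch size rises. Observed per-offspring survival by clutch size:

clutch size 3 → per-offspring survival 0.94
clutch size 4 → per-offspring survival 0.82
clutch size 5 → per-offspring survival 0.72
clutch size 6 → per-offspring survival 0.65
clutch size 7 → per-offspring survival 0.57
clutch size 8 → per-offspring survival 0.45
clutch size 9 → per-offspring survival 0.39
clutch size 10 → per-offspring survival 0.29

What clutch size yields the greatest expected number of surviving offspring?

Expected surviving offspring = c × s(c):
  c=3: 3 × 0.94 = 2.820
  c=4: 4 × 0.82 = 3.280
  c=5: 5 × 0.72 = 3.600
  c=6: 6 × 0.65 = 3.900
  c=7: 7 × 0.57 = 3.990
  c=8: 8 × 0.45 = 3.600
  c=9: 9 × 0.39 = 3.510
  c=10: 10 × 0.29 = 2.900
Maximum at c = 7 (3.990 surviving offspring).

7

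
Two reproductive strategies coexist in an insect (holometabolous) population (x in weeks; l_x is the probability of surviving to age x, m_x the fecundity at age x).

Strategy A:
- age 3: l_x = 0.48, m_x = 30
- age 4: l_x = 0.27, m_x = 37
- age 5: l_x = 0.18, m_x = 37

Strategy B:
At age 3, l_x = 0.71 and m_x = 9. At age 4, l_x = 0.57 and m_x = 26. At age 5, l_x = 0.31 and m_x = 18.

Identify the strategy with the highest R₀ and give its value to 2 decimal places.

Strategy A: R₀ = 0.48×30 + 0.27×37 + 0.18×37 = 31.0500
Strategy B: R₀ = 0.71×9 + 0.57×26 + 0.31×18 = 26.7900
Highest R₀: strategy A with 31.0500.

31.05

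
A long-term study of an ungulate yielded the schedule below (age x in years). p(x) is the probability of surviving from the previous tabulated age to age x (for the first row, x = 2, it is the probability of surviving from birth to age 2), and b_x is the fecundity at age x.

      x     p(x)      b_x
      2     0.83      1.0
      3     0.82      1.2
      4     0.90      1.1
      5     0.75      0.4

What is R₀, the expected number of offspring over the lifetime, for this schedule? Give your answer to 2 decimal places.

2.50

Survivorship from birth: l_x = p_2·p_3·…·p_x.
  l_2 = 0.83000
  l_3 = 0.68060
  l_4 = 0.61254
  l_5 = 0.45940
R₀ = Σ l_x b_x:
  age 2: 0.83000 × 1.0 = 0.8300
  age 3: 0.68060 × 1.2 = 0.8167
  age 4: 0.61254 × 1.1 = 0.6738
  age 5: 0.45940 × 0.4 = 0.1838
R₀ = 0.8300 + 0.8167 + 0.6738 + 0.1838 = 2.5043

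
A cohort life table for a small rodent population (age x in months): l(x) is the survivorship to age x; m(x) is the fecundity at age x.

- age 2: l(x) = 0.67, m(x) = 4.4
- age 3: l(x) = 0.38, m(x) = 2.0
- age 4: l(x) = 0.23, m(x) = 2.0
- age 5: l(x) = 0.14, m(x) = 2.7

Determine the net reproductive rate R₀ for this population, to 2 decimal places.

4.55

R₀ = Σ l(x) m(x):
  age 2: 0.67 × 4.4 = 2.9480
  age 3: 0.38 × 2.0 = 0.7600
  age 4: 0.23 × 2.0 = 0.4600
  age 5: 0.14 × 2.7 = 0.3780
R₀ = 2.9480 + 0.7600 + 0.4600 + 0.3780 = 4.5460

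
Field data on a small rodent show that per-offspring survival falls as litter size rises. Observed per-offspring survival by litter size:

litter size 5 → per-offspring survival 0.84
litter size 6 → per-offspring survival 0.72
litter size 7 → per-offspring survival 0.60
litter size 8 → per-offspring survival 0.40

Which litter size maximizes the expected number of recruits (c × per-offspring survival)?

6

Expected recruits = c × s(c):
  c=5: 5 × 0.84 = 4.200
  c=6: 6 × 0.72 = 4.320
  c=7: 7 × 0.60 = 4.200
  c=8: 8 × 0.40 = 3.200
Maximum at c = 6 (4.320 recruits).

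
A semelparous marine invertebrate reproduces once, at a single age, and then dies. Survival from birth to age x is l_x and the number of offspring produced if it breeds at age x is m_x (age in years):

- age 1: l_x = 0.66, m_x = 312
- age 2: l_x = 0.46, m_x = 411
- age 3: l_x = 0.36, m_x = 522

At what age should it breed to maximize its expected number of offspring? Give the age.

Expected offspring if breeding at age x = l_x × m_x:
  age 1: 0.66 × 312 = 205.920
  age 2: 0.46 × 411 = 189.060
  age 3: 0.36 × 522 = 187.920
Maximum at age 1 (205.920).

1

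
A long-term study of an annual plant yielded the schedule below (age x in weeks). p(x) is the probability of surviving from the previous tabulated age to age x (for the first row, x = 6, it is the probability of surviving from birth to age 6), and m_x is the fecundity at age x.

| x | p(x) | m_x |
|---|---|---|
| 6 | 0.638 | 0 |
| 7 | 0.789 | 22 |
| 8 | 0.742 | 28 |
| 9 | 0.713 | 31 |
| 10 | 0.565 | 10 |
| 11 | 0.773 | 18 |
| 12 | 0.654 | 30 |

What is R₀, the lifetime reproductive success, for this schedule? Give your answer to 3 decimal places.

Survivorship from birth: l_x = p_6·p_7·…·p_x.
  l_6 = 0.63800
  l_7 = 0.50338
  l_8 = 0.37351
  l_9 = 0.26631
  l_10 = 0.15047
  l_11 = 0.11631
  l_12 = 0.07607
R₀ = Σ l_x m_x:
  age 6: 0.63800 × 0 = 0.0000
  age 7: 0.50338 × 22 = 11.0744
  age 8: 0.37351 × 28 = 10.4583
  age 9: 0.26631 × 31 = 8.2556
  age 10: 0.15047 × 10 = 1.5047
  age 11: 0.11631 × 18 = 2.0936
  age 12: 0.07607 × 30 = 2.2821
R₀ = 0.0000 + 11.0744 + 10.4583 + 8.2556 + 1.5047 + 2.0936 + 2.2821 = 35.6686

35.669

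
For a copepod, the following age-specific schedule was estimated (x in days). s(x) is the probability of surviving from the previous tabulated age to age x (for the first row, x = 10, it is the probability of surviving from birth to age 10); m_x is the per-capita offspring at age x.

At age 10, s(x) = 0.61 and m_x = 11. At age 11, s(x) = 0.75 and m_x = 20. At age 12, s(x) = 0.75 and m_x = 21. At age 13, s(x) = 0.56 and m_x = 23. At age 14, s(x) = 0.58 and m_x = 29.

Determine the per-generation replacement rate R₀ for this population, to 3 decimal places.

Survivorship from birth: l_x = s_10·s_11·…·s_x.
  l_10 = 0.61000
  l_11 = 0.45750
  l_12 = 0.34313
  l_13 = 0.19215
  l_14 = 0.11145
R₀ = Σ l_x m_x:
  age 10: 0.61000 × 11 = 6.7100
  age 11: 0.45750 × 20 = 9.1500
  age 12: 0.34313 × 21 = 7.2057
  age 13: 0.19215 × 23 = 4.4194
  age 14: 0.11145 × 29 = 3.2320
R₀ = 6.7100 + 9.1500 + 7.2057 + 4.4194 + 3.2320 = 30.7172

30.717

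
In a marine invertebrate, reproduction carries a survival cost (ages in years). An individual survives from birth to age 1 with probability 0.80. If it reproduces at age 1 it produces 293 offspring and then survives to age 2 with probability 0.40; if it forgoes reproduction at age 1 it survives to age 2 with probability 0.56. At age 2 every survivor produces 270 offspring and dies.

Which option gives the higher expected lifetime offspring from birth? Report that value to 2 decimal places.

breed at age 1: R₀ = 0.80 × (293 + 0.40 × 270) = 0.80 × 401.0000 = 320.8000
delay to age 2: R₀ = 0.80 × (0.56 × 270) = 0.80 × 151.2000 = 120.9600
Higher: breed at age 1 (320.8000).

320.80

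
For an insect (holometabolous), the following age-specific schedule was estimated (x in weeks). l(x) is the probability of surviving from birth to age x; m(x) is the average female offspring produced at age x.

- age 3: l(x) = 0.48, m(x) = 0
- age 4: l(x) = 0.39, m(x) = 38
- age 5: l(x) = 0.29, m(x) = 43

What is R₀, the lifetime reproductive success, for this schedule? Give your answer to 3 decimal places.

R₀ = Σ l(x) m(x):
  age 3: 0.48 × 0 = 0.0000
  age 4: 0.39 × 38 = 14.8200
  age 5: 0.29 × 43 = 12.4700
R₀ = 0.0000 + 14.8200 + 12.4700 = 27.2900

27.290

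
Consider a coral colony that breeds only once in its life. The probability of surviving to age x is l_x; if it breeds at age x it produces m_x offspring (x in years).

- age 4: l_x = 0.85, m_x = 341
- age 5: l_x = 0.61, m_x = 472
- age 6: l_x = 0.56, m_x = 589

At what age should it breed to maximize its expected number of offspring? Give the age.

6

Expected offspring if breeding at age x = l_x × m_x:
  age 4: 0.85 × 341 = 289.850
  age 5: 0.61 × 472 = 287.920
  age 6: 0.56 × 589 = 329.840
Maximum at age 6 (329.840).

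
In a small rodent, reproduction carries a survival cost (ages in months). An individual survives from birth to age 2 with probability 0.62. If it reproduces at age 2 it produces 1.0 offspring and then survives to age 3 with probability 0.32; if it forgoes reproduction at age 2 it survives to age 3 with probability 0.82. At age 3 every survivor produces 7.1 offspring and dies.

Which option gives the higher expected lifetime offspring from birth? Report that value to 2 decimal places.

breed at age 2: R₀ = 0.62 × (1.0 + 0.32 × 7.1) = 0.62 × 3.2720 = 2.0286
delay to age 3: R₀ = 0.62 × (0.82 × 7.1) = 0.62 × 5.8220 = 3.6096
Higher: delay to age 3 (3.6096).

3.61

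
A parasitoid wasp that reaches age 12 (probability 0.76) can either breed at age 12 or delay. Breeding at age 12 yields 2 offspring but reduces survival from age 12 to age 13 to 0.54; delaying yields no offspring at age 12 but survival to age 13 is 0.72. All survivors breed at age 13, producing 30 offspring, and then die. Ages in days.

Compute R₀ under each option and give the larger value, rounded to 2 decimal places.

16.42

breed at age 12: R₀ = 0.76 × (2 + 0.54 × 30) = 0.76 × 18.2000 = 13.8320
delay to age 13: R₀ = 0.76 × (0.72 × 30) = 0.76 × 21.6000 = 16.4160
Higher: delay to age 13 (16.4160).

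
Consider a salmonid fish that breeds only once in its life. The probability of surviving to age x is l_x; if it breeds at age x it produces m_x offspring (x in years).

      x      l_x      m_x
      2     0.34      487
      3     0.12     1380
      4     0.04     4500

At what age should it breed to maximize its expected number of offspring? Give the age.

Expected offspring if breeding at age x = l_x × m_x:
  age 2: 0.34 × 487 = 165.580
  age 3: 0.12 × 1380 = 165.600
  age 4: 0.04 × 4500 = 180.000
Maximum at age 4 (180.000).

4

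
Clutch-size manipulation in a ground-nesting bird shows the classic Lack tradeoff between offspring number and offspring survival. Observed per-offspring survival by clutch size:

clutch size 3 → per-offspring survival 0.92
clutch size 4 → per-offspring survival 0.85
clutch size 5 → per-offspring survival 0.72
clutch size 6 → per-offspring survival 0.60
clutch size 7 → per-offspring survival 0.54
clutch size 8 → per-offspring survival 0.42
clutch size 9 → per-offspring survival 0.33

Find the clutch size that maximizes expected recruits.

7

Expected recruits = c × s(c):
  c=3: 3 × 0.92 = 2.760
  c=4: 4 × 0.85 = 3.400
  c=5: 5 × 0.72 = 3.600
  c=6: 6 × 0.60 = 3.600
  c=7: 7 × 0.54 = 3.780
  c=8: 8 × 0.42 = 3.360
  c=9: 9 × 0.33 = 2.970
Maximum at c = 7 (3.780 recruits).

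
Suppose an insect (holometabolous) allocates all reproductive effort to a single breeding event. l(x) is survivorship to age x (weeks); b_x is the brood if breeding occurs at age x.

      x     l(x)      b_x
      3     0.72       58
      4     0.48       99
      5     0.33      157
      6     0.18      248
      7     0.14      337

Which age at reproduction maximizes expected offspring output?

Expected offspring if breeding at age x = l(x) × b_x:
  age 3: 0.72 × 58 = 41.760
  age 4: 0.48 × 99 = 47.520
  age 5: 0.33 × 157 = 51.810
  age 6: 0.18 × 248 = 44.640
  age 7: 0.14 × 337 = 47.180
Maximum at age 5 (51.810).

5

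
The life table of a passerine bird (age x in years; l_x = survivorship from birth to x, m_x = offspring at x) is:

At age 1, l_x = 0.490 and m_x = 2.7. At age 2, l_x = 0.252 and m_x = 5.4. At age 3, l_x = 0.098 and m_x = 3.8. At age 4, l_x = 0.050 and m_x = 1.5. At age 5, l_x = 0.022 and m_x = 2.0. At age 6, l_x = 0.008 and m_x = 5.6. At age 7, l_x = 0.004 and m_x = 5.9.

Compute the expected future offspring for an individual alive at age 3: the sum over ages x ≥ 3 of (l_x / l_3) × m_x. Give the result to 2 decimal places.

l_3 = 0.098. Conditional survival from age 3 to x is l_x / l_3.
  x=3: (0.098/0.098) × 3.8 = 3.8000
  x=4: (0.050/0.098) × 1.5 = 0.7653
  x=5: (0.022/0.098) × 2.0 = 0.4490
  x=6: (0.008/0.098) × 5.6 = 0.4571
  x=7: (0.004/0.098) × 5.9 = 0.2408
Sum = 3.8000 + 0.7653 + 0.4490 + 0.4571 + 0.2408 = 5.7122

5.71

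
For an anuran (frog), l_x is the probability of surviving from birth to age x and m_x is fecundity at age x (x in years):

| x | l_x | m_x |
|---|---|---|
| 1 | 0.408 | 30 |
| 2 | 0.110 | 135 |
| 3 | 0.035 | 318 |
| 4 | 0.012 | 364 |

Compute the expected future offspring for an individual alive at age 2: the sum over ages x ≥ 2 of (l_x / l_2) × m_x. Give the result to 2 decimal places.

275.89

l_2 = 0.110. Conditional survival from age 2 to x is l_x / l_2.
  x=2: (0.110/0.110) × 135 = 135.0000
  x=3: (0.035/0.110) × 318 = 101.1818
  x=4: (0.012/0.110) × 364 = 39.7091
Sum = 135.0000 + 101.1818 + 39.7091 = 275.8909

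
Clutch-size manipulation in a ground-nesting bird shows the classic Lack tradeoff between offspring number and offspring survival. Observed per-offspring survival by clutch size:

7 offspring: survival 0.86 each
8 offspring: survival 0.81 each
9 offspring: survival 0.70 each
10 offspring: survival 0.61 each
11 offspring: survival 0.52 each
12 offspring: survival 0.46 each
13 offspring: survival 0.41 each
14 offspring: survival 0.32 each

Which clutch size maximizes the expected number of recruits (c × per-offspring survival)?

8

Expected recruits = c × s(c):
  c=7: 7 × 0.86 = 6.020
  c=8: 8 × 0.81 = 6.480
  c=9: 9 × 0.70 = 6.300
  c=10: 10 × 0.61 = 6.100
  c=11: 11 × 0.52 = 5.720
  c=12: 12 × 0.46 = 5.520
  c=13: 13 × 0.41 = 5.330
  c=14: 14 × 0.32 = 4.480
Maximum at c = 8 (6.480 recruits).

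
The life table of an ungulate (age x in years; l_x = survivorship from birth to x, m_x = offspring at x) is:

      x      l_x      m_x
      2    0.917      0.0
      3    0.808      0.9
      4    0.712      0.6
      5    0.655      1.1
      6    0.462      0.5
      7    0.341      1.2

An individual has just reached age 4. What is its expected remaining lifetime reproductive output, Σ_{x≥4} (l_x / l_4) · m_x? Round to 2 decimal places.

l_4 = 0.712. Conditional survival from age 4 to x is l_x / l_4.
  x=4: (0.712/0.712) × 0.6 = 0.6000
  x=5: (0.655/0.712) × 1.1 = 1.0119
  x=6: (0.462/0.712) × 0.5 = 0.3244
  x=7: (0.341/0.712) × 1.2 = 0.5747
Sum = 0.6000 + 1.0119 + 0.3244 + 0.5747 = 2.5111

2.51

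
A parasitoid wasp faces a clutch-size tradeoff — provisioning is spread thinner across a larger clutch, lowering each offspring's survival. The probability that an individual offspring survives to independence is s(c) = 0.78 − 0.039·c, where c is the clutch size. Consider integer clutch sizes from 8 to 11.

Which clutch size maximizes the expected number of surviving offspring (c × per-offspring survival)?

10

Expected surviving offspring = c × s(c):
  c=8: 8 × 0.468 = 3.744
  c=9: 9 × 0.429 = 3.861
  c=10: 10 × 0.390 = 3.900
  c=11: 11 × 0.351 = 3.861
Maximum at c = 10 (3.900 surviving offspring).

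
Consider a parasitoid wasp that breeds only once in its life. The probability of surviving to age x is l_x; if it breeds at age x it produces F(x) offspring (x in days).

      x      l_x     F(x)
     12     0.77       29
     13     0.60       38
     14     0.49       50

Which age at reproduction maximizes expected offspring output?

14

Expected offspring if breeding at age x = l_x × F(x):
  age 12: 0.77 × 29 = 22.330
  age 13: 0.60 × 38 = 22.800
  age 14: 0.49 × 50 = 24.500
Maximum at age 14 (24.500).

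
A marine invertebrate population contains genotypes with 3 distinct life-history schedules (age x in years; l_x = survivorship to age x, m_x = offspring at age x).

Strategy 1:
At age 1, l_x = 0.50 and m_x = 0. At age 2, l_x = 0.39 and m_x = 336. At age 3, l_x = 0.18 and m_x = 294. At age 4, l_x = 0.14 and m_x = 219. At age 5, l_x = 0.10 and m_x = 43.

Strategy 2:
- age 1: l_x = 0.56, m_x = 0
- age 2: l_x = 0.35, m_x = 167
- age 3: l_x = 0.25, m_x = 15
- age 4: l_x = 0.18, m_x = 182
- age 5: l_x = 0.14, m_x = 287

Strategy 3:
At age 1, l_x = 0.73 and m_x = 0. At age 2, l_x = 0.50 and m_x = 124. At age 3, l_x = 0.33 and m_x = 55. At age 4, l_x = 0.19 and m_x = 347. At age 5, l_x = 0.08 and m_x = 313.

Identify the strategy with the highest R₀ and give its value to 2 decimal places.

218.92

Strategy 1: R₀ = 0.50×0 + 0.39×336 + 0.18×294 + 0.14×219 + 0.10×43 = 218.9200
Strategy 2: R₀ = 0.56×0 + 0.35×167 + 0.25×15 + 0.18×182 + 0.14×287 = 135.1400
Strategy 3: R₀ = 0.73×0 + 0.50×124 + 0.33×55 + 0.19×347 + 0.08×313 = 171.1200
Highest R₀: strategy 1 with 218.9200.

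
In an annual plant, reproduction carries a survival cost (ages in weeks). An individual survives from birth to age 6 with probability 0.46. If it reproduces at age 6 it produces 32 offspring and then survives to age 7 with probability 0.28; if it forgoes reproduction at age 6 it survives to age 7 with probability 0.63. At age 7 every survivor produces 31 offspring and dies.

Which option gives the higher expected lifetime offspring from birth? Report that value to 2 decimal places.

breed at age 6: R₀ = 0.46 × (32 + 0.28 × 31) = 0.46 × 40.6800 = 18.7128
delay to age 7: R₀ = 0.46 × (0.63 × 31) = 0.46 × 19.5300 = 8.9838
Higher: breed at age 6 (18.7128).

18.71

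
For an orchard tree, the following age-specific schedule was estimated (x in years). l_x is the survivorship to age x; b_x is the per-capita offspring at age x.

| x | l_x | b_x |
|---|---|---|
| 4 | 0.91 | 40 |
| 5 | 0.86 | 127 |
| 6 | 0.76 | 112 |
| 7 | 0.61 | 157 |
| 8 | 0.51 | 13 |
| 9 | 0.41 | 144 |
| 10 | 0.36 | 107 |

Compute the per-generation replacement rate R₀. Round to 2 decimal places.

430.70

R₀ = Σ l_x b_x:
  age 4: 0.91 × 40 = 36.4000
  age 5: 0.86 × 127 = 109.2200
  age 6: 0.76 × 112 = 85.1200
  age 7: 0.61 × 157 = 95.7700
  age 8: 0.51 × 13 = 6.6300
  age 9: 0.41 × 144 = 59.0400
  age 10: 0.36 × 107 = 38.5200
R₀ = 36.4000 + 109.2200 + 85.1200 + 95.7700 + 6.6300 + 59.0400 + 38.5200 = 430.7000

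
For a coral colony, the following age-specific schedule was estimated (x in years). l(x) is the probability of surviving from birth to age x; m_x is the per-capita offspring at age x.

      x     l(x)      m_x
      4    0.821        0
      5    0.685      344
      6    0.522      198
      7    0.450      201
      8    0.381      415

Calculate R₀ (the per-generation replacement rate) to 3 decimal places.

587.561

R₀ = Σ l(x) m_x:
  age 4: 0.821 × 0 = 0.0000
  age 5: 0.685 × 344 = 235.6400
  age 6: 0.522 × 198 = 103.3560
  age 7: 0.450 × 201 = 90.4500
  age 8: 0.381 × 415 = 158.1150
R₀ = 0.0000 + 235.6400 + 103.3560 + 90.4500 + 158.1150 = 587.5610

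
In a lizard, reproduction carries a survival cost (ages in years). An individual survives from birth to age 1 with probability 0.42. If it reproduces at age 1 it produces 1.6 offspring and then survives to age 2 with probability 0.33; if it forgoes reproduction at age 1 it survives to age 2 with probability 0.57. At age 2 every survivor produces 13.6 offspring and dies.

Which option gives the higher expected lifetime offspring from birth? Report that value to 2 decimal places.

3.26

breed at age 1: R₀ = 0.42 × (1.6 + 0.33 × 13.6) = 0.42 × 6.0880 = 2.5570
delay to age 2: R₀ = 0.42 × (0.57 × 13.6) = 0.42 × 7.7520 = 3.2558
Higher: delay to age 2 (3.2558).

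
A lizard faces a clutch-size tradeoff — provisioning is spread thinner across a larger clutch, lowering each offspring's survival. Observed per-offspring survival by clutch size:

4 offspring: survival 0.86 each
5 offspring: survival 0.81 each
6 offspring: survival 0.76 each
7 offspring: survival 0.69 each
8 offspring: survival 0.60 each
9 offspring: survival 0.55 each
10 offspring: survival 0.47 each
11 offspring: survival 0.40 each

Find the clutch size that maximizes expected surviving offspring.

Expected surviving offspring = c × s(c):
  c=4: 4 × 0.86 = 3.440
  c=5: 5 × 0.81 = 4.050
  c=6: 6 × 0.76 = 4.560
  c=7: 7 × 0.69 = 4.830
  c=8: 8 × 0.60 = 4.800
  c=9: 9 × 0.55 = 4.950
  c=10: 10 × 0.47 = 4.700
  c=11: 11 × 0.40 = 4.400
Maximum at c = 9 (4.950 surviving offspring).

9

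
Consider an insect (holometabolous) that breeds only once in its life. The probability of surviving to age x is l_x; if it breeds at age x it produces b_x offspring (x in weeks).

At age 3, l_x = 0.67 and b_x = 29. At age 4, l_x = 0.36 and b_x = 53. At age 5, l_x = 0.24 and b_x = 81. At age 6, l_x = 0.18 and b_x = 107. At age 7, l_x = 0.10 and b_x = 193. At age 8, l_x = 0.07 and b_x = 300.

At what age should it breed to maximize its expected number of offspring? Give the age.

Expected offspring if breeding at age x = l_x × b_x:
  age 3: 0.67 × 29 = 19.430
  age 4: 0.36 × 53 = 19.080
  age 5: 0.24 × 81 = 19.440
  age 6: 0.18 × 107 = 19.260
  age 7: 0.10 × 193 = 19.300
  age 8: 0.07 × 300 = 21.000
Maximum at age 8 (21.000).

8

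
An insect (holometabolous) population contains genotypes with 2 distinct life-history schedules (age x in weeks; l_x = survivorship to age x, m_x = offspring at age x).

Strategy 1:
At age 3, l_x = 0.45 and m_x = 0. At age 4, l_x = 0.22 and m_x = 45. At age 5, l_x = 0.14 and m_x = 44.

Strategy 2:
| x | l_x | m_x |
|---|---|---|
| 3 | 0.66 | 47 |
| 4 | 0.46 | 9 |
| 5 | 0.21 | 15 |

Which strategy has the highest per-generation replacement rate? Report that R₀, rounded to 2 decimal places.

38.31

Strategy 1: R₀ = 0.45×0 + 0.22×45 + 0.14×44 = 16.0600
Strategy 2: R₀ = 0.66×47 + 0.46×9 + 0.21×15 = 38.3100
Highest R₀: strategy 2 with 38.3100.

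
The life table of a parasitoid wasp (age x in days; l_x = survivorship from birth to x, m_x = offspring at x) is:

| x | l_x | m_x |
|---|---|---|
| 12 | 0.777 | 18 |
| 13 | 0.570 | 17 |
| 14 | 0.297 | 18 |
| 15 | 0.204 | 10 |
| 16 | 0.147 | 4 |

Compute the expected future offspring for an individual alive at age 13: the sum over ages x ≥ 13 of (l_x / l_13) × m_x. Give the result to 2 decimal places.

30.99

l_13 = 0.570. Conditional survival from age 13 to x is l_x / l_13.
  x=13: (0.570/0.570) × 17 = 17.0000
  x=14: (0.297/0.570) × 18 = 9.3789
  x=15: (0.204/0.570) × 10 = 3.5789
  x=16: (0.147/0.570) × 4 = 1.0316
Sum = 17.0000 + 9.3789 + 3.5789 + 1.0316 = 30.9895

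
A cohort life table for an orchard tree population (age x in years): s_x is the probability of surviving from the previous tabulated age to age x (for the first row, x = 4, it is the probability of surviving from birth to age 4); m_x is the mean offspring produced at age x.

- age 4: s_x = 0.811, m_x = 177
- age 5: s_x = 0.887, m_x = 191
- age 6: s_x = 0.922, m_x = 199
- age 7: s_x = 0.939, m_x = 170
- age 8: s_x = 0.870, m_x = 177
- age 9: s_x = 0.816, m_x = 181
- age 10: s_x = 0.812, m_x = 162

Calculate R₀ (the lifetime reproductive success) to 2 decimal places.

Survivorship from birth: l_x = s_4·s_5·…·s_x.
  l_4 = 0.81100
  l_5 = 0.71936
  l_6 = 0.66325
  l_7 = 0.62279
  l_8 = 0.54183
  l_9 = 0.44213
  l_10 = 0.35901
R₀ = Σ l_x m_x:
  age 4: 0.81100 × 177 = 143.5470
  age 5: 0.71936 × 191 = 137.3978
  age 6: 0.66325 × 199 = 131.9868
  age 7: 0.62279 × 170 = 105.8743
  age 8: 0.54183 × 177 = 95.9039
  age 9: 0.44213 × 181 = 80.0255
  age 10: 0.35901 × 162 = 58.1596
R₀ = 143.5470 + 137.3978 + 131.9868 + 105.8743 + 95.9039 + 80.0255 + 58.1596 = 752.8949

752.89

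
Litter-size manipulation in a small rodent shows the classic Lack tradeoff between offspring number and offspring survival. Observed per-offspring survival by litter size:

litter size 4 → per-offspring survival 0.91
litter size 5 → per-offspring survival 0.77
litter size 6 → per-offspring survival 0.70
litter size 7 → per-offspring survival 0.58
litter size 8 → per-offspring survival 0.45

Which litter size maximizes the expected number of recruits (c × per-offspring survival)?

Expected recruits = c × s(c):
  c=4: 4 × 0.91 = 3.640
  c=5: 5 × 0.77 = 3.850
  c=6: 6 × 0.70 = 4.200
  c=7: 7 × 0.58 = 4.060
  c=8: 8 × 0.45 = 3.600
Maximum at c = 6 (4.200 recruits).

6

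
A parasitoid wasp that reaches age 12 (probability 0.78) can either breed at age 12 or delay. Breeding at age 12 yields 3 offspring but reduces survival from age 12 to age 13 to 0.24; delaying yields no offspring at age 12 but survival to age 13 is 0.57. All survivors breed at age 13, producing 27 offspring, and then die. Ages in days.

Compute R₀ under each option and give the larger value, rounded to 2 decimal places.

12.00

breed at age 12: R₀ = 0.78 × (3 + 0.24 × 27) = 0.78 × 9.4800 = 7.3944
delay to age 13: R₀ = 0.78 × (0.57 × 27) = 0.78 × 15.3900 = 12.0042
Higher: delay to age 13 (12.0042).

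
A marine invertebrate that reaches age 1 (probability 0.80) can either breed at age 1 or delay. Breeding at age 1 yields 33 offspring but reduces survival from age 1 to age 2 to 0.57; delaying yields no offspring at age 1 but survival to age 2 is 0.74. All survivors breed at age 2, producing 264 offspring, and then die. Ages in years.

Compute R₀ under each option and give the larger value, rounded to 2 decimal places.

breed at age 1: R₀ = 0.80 × (33 + 0.57 × 264) = 0.80 × 183.4800 = 146.7840
delay to age 2: R₀ = 0.80 × (0.74 × 264) = 0.80 × 195.3600 = 156.2880
Higher: delay to age 2 (156.2880).

156.29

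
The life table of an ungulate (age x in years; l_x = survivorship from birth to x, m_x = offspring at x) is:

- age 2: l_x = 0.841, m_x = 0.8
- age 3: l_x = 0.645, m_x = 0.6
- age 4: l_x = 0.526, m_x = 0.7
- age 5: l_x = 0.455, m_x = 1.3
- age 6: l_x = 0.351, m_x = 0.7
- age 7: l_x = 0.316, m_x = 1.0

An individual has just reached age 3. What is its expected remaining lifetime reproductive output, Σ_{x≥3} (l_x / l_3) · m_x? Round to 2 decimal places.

l_3 = 0.645. Conditional survival from age 3 to x is l_x / l_3.
  x=3: (0.645/0.645) × 0.6 = 0.6000
  x=4: (0.526/0.645) × 0.7 = 0.5709
  x=5: (0.455/0.645) × 1.3 = 0.9171
  x=6: (0.351/0.645) × 0.7 = 0.3809
  x=7: (0.316/0.645) × 1.0 = 0.4899
Sum = 0.6000 + 0.5709 + 0.9171 + 0.3809 + 0.4899 = 2.9588

2.96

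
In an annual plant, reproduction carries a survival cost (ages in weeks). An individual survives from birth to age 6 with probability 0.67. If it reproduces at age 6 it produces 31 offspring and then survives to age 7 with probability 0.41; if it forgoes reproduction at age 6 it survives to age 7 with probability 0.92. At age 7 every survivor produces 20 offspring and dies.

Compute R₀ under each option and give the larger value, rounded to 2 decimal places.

breed at age 6: R₀ = 0.67 × (31 + 0.41 × 20) = 0.67 × 39.2000 = 26.2640
delay to age 7: R₀ = 0.67 × (0.92 × 20) = 0.67 × 18.4000 = 12.3280
Higher: breed at age 6 (26.2640).

26.26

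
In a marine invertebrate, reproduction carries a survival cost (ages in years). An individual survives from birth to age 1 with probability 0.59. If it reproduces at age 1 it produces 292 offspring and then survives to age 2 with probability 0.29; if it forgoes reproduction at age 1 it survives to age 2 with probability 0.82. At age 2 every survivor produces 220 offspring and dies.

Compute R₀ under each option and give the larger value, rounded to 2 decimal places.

breed at age 1: R₀ = 0.59 × (292 + 0.29 × 220) = 0.59 × 355.8000 = 209.9220
delay to age 2: R₀ = 0.59 × (0.82 × 220) = 0.59 × 180.4000 = 106.4360
Higher: breed at age 1 (209.9220).

209.92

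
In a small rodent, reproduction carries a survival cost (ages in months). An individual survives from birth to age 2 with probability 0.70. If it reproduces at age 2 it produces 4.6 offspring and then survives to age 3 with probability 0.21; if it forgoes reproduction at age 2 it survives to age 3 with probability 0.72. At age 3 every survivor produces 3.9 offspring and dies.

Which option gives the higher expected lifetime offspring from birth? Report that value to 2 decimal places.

3.79

breed at age 2: R₀ = 0.70 × (4.6 + 0.21 × 3.9) = 0.70 × 5.4190 = 3.7933
delay to age 3: R₀ = 0.70 × (0.72 × 3.9) = 0.70 × 2.8080 = 1.9656
Higher: breed at age 2 (3.7933).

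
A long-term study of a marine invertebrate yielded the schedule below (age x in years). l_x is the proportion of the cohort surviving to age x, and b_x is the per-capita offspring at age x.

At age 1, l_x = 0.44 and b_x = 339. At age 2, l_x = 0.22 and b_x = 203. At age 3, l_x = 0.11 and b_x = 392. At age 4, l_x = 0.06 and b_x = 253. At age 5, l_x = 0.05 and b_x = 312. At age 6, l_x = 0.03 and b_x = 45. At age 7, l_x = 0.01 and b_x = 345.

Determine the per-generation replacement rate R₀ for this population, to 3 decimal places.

272.520

R₀ = Σ l_x b_x:
  age 1: 0.44 × 339 = 149.1600
  age 2: 0.22 × 203 = 44.6600
  age 3: 0.11 × 392 = 43.1200
  age 4: 0.06 × 253 = 15.1800
  age 5: 0.05 × 312 = 15.6000
  age 6: 0.03 × 45 = 1.3500
  age 7: 0.01 × 345 = 3.4500
R₀ = 149.1600 + 44.6600 + 43.1200 + 15.1800 + 15.6000 + 1.3500 + 3.4500 = 272.5200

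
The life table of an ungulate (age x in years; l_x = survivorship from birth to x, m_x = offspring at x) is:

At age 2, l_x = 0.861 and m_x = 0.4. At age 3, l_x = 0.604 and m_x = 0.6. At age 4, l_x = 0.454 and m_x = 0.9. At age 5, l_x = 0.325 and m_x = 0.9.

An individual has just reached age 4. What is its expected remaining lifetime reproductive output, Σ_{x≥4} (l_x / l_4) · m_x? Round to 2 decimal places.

1.54

l_4 = 0.454. Conditional survival from age 4 to x is l_x / l_4.
  x=4: (0.454/0.454) × 0.9 = 0.9000
  x=5: (0.325/0.454) × 0.9 = 0.6443
Sum = 0.9000 + 0.6443 = 1.5443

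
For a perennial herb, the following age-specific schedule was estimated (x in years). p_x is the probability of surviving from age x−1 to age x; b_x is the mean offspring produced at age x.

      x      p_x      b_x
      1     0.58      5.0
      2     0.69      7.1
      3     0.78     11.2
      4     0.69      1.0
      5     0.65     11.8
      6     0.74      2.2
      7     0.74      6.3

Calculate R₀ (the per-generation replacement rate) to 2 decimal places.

Survivorship from birth: l_x = p_1·p_2·…·p_x.
  l_1 = 0.58000
  l_2 = 0.40020
  l_3 = 0.31216
  l_4 = 0.21539
  l_5 = 0.14000
  l_6 = 0.10360
  l_7 = 0.07667
R₀ = Σ l_x b_x:
  age 1: 0.58000 × 5.0 = 2.9000
  age 2: 0.40020 × 7.1 = 2.8414
  age 3: 0.31216 × 11.2 = 3.4962
  age 4: 0.21539 × 1.0 = 0.2154
  age 5: 0.14000 × 11.8 = 1.6520
  age 6: 0.10360 × 2.2 = 0.2279
  age 7: 0.07667 × 6.3 = 0.4830
R₀ = 2.9000 + 2.8414 + 3.4962 + 0.2154 + 1.6520 + 0.2279 + 0.4830 = 11.8159

11.82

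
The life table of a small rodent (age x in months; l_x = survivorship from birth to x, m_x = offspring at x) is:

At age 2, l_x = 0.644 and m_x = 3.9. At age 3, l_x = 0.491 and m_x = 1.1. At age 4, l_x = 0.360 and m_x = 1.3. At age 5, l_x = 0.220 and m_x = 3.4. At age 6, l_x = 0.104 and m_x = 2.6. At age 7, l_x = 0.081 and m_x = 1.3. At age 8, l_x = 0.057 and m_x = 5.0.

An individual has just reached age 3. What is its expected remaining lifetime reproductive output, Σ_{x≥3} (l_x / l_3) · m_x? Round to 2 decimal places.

l_3 = 0.491. Conditional survival from age 3 to x is l_x / l_3.
  x=3: (0.491/0.491) × 1.1 = 1.1000
  x=4: (0.360/0.491) × 1.3 = 0.9532
  x=5: (0.220/0.491) × 3.4 = 1.5234
  x=6: (0.104/0.491) × 2.6 = 0.5507
  x=7: (0.081/0.491) × 1.3 = 0.2145
  x=8: (0.057/0.491) × 5.0 = 0.5804
Sum = 1.1000 + 0.9532 + 1.5234 + 0.5507 + 0.2145 + 0.5804 = 4.9222

4.92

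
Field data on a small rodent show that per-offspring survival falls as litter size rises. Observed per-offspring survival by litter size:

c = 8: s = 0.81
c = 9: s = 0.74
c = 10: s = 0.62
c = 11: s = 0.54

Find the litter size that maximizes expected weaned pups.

Expected weaned pups = c × s(c):
  c=8: 8 × 0.81 = 6.480
  c=9: 9 × 0.74 = 6.660
  c=10: 10 × 0.62 = 6.200
  c=11: 11 × 0.54 = 5.940
Maximum at c = 9 (6.660 weaned pups).

9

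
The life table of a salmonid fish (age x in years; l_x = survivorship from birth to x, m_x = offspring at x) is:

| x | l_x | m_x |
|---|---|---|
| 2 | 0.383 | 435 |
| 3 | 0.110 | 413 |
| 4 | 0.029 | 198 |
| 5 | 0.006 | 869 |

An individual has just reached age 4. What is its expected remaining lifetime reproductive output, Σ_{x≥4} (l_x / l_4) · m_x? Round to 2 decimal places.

l_4 = 0.029. Conditional survival from age 4 to x is l_x / l_4.
  x=4: (0.029/0.029) × 198 = 198.0000
  x=5: (0.006/0.029) × 869 = 179.7931
Sum = 198.0000 + 179.7931 = 377.7931

377.79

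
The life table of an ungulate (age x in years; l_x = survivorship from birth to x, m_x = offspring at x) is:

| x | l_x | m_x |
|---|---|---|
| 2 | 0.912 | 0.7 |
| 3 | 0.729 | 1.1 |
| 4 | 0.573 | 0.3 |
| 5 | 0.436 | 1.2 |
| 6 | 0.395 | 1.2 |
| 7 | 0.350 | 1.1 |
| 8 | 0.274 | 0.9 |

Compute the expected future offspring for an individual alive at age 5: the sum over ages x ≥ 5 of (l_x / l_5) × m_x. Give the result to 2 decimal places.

3.74

l_5 = 0.436. Conditional survival from age 5 to x is l_x / l_5.
  x=5: (0.436/0.436) × 1.2 = 1.2000
  x=6: (0.395/0.436) × 1.2 = 1.0872
  x=7: (0.350/0.436) × 1.1 = 0.8830
  x=8: (0.274/0.436) × 0.9 = 0.5656
Sum = 1.2000 + 1.0872 + 0.8830 + 0.5656 = 3.7358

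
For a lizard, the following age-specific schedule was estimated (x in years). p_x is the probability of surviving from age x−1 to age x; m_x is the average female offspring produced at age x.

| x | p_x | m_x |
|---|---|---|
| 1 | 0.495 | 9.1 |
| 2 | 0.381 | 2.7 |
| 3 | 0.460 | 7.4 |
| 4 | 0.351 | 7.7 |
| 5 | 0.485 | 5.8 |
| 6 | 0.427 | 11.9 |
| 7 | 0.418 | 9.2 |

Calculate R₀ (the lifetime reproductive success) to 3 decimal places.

Survivorship from birth: l_x = p_1·p_2·…·p_x.
  l_1 = 0.49500
  l_2 = 0.18860
  l_3 = 0.08675
  l_4 = 0.03045
  l_5 = 0.01477
  l_6 = 0.00631
  l_7 = 0.00264
R₀ = Σ l_x m_x:
  age 1: 0.49500 × 9.1 = 4.5045
  age 2: 0.18860 × 2.7 = 0.5092
  age 3: 0.08675 × 7.4 = 0.6420
  age 4: 0.03045 × 7.7 = 0.2345
  age 5: 0.01477 × 5.8 = 0.0857
  age 6: 0.00631 × 11.9 = 0.0751
  age 7: 0.00264 × 9.2 = 0.0243
R₀ = 4.5045 + 0.5092 + 0.6420 + 0.2345 + 0.0857 + 0.0751 + 0.0243 = 6.0752

6.075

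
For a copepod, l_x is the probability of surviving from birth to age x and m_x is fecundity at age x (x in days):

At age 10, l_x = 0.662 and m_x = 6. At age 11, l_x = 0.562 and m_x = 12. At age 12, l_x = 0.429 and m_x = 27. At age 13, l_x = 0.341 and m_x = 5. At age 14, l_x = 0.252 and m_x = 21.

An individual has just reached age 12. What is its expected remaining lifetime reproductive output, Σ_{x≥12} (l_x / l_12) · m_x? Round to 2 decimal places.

l_12 = 0.429. Conditional survival from age 12 to x is l_x / l_12.
  x=12: (0.429/0.429) × 27 = 27.0000
  x=13: (0.341/0.429) × 5 = 3.9744
  x=14: (0.252/0.429) × 21 = 12.3357
Sum = 27.0000 + 3.9744 + 12.3357 = 43.3100

43.31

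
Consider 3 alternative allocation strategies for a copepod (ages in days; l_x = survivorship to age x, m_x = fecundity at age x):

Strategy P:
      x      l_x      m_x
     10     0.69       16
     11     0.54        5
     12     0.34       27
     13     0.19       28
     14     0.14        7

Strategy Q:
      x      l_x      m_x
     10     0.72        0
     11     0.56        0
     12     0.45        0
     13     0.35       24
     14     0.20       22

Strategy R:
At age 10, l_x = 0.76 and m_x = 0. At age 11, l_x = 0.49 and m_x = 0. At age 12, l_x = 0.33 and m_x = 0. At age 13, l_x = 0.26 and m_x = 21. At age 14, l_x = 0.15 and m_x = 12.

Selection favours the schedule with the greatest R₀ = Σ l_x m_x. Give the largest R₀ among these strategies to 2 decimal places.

29.22

Strategy P: R₀ = 0.69×16 + 0.54×5 + 0.34×27 + 0.19×28 + 0.14×7 = 29.2200
Strategy Q: R₀ = 0.72×0 + 0.56×0 + 0.45×0 + 0.35×24 + 0.20×22 = 12.8000
Strategy R: R₀ = 0.76×0 + 0.49×0 + 0.33×0 + 0.26×21 + 0.15×12 = 7.2600
Highest R₀: strategy P with 29.2200.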